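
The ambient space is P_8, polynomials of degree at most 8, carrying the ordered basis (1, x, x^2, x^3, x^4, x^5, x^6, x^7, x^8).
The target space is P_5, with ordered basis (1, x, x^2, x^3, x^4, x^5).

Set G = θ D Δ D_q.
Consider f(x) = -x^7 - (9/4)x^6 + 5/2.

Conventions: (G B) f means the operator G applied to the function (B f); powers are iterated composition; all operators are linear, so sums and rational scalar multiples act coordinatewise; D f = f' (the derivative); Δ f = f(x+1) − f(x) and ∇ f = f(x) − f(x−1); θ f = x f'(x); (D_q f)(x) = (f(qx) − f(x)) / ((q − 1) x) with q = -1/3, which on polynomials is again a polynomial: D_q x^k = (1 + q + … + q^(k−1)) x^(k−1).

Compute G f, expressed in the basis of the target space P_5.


g(x) = -(21880/243)x^4 - (19130/81)x^3 - (46450/243)x^2 - (13660/243)x

D_q f = -(547/729)x^6 - (91/54)x^5
Δ D_q f = -(1094/243)x^5 - (9565/486)x^4 - (23225/729)x^3 - (6830/243)x^2 - (6283/486)x - 3551/1458
D Δ D_q f = -(5470/243)x^4 - (19130/243)x^3 - (23225/243)x^2 - (13660/243)x - 6283/486
θ (D Δ) D_q f = -(21880/243)x^4 - (19130/81)x^3 - (46450/243)x^2 - (13660/243)x


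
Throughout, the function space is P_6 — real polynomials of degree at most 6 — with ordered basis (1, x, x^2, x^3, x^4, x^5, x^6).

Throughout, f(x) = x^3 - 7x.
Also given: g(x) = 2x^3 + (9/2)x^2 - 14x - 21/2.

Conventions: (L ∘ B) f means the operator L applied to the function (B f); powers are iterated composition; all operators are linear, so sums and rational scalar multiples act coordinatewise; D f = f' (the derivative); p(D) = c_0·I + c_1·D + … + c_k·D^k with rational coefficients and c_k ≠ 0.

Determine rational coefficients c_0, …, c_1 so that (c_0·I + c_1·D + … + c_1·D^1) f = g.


D^0 f = x^3 - 7x
D^1 f = 3x^2 - 7
matching coefficients of g against c_0 f + c_1 Df + … from the top degree down determines the c_i
solution: c_0 = 2, c_1 = 3/2

p(D) = 2·I + (3/2)·D, i.e. c_0 = 2, c_1 = 3/2


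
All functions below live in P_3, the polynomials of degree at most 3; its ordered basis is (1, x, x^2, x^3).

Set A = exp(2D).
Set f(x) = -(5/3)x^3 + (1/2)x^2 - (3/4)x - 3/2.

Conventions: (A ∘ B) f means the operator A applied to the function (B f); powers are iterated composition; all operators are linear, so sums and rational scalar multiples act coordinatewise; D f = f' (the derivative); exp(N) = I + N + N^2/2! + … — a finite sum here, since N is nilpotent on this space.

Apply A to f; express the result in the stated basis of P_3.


the image equals g(x) = -(5/3)x^3 - (19/2)x^2 - (75/4)x - 43/3

order-1 term: -10x^2 + 2x - 3/2
order-2 term: -20x + 2
order-3 term: -40/3
the series for exp(2D) f terminates at order 3
exp(2D) f = -(5/3)x^3 - (19/2)x^2 - (75/4)x - 43/3


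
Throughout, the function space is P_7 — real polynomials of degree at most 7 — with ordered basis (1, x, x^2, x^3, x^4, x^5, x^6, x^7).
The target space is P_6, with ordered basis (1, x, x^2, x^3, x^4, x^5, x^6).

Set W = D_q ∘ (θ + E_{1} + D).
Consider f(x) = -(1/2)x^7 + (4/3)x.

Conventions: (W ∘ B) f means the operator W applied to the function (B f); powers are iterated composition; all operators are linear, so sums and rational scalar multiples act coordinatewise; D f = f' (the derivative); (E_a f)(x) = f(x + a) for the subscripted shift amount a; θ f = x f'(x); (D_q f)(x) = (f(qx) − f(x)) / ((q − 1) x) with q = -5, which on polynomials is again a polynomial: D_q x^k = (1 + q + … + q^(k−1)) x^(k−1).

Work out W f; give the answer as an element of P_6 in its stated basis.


g(x) = -52084x^6 + 18228x^5 - (10941/2)x^4 + 1820x^3 - (735/2)x^2 + 42x - 5/6

θ f = -(7/2)x^7 + (4/3)x
E_{1} f = -(1/2)x^7 - (7/2)x^6 - (21/2)x^5 - (35/2)x^4 - (35/2)x^3 - (21/2)x^2 - (13/6)x + 5/6
D f = -(7/2)x^6 + 4/3
(θ + E_{1} + D) f = -4x^7 - 7x^6 - (21/2)x^5 - (35/2)x^4 - (35/2)x^3 - (21/2)x^2 - (5/6)x + 13/6
D_q (θ + E_{1} + D) f = -52084x^6 + 18228x^5 - (10941/2)x^4 + 1820x^3 - (735/2)x^2 + 42x - 5/6


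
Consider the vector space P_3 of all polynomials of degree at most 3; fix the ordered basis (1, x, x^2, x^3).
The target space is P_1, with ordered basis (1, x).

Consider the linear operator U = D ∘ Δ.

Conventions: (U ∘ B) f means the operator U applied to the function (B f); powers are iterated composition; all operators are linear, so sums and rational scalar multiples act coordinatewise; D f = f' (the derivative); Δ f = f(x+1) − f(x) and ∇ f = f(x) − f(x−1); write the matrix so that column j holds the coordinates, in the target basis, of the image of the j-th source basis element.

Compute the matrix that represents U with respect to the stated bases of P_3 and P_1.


image of 1: 0
image of x: 0
image of x^2: 2
image of x^3: 6x + 3
each image's coordinates form column j of the matrix

the matrix is [[0, 0, 2, 3]; [0, 0, 0, 6]] (rows listed top to bottom)


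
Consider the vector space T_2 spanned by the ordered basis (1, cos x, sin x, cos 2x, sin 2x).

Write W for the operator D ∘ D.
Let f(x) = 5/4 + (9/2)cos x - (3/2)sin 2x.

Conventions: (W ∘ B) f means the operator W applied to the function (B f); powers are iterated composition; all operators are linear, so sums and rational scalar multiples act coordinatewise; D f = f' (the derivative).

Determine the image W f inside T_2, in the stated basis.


D f = -(9/2)sin x - 3cos 2x
D D f = -(9/2)cos x + 6sin 2x

the image equals g(x) = -(9/2)cos x + 6sin 2x


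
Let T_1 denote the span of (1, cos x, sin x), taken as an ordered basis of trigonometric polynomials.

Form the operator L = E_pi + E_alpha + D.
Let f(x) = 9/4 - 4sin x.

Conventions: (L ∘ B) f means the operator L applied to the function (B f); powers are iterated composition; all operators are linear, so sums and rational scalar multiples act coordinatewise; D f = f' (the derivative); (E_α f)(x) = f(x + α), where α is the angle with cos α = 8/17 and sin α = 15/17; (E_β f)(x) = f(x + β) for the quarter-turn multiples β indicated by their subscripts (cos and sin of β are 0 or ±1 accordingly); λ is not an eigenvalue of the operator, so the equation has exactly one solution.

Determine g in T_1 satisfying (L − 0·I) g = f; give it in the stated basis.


the result is g(x) = 9/8 + (128/65)cos x + (36/65)sin x

write g with unknown coordinates in the stated basis and equate coefficients in (L − 0·I) g = f
solving from the highest basis element down gives g = 9/8 + (128/65)cos x + (36/65)sin x
check: L g = 9/4 - 4sin x
so L g − 0·g = 9/4 - 4sin x = f ✓


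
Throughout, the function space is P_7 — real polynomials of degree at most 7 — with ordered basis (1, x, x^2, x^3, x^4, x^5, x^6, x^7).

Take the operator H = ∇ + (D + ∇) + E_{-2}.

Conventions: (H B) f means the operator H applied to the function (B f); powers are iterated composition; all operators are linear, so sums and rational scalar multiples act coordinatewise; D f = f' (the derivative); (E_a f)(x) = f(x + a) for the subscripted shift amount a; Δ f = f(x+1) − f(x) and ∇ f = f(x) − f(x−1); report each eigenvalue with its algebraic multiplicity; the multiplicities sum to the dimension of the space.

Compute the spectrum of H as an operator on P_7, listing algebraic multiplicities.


image of 1: 1
image of x: x + 1
image of x^2: x^2 + 2x + 2
image of x^3: x^3 + 3x^2 + 6x - 6
image of x^4: x^4 + 4x^3 + 12x^2 - 24x + 14
image of x^5: x^5 + 5x^4 + 20x^3 - 60x^2 + 70x - 30
image of x^6: x^6 + 6x^5 + 30x^4 - 120x^3 + 210x^2 - 180x + 62
image of x^7: x^7 + 7x^6 + 42x^5 - 210x^4 + 490x^3 - 630x^2 + 434x - 126
the matrix is upper triangular; its diagonal is (1, 1, 1, 1, 1, 1, 1, 1)
for a triangular matrix the eigenvalues are the diagonal entries, with algebraic multiplicity their repetition count

λ = 1 (multiplicity 8)


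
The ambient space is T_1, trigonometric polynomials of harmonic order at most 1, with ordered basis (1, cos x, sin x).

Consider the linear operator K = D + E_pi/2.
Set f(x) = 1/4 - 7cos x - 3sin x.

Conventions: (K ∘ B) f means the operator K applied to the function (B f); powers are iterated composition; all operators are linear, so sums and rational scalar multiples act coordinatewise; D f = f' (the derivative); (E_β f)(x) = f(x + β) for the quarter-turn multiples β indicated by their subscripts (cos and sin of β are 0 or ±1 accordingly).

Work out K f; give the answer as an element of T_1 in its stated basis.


D f = -3cos x + 7sin x
E_pi/2 f = 1/4 - 3cos x + 7sin x
(D + E_pi/2) f = 1/4 - 6cos x + 14sin x

the result is g(x) = 1/4 - 6cos x + 14sin x


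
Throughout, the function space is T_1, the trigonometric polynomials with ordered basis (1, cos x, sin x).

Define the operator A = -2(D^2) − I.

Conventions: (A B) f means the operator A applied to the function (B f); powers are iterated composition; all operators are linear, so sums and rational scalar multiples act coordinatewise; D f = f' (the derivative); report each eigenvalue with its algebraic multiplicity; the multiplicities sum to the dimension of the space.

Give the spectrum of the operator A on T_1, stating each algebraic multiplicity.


λ = -1 (multiplicity 1), λ = 1 (multiplicity 2)

image of 1: -1
image of cos x: cos x
image of sin x: sin x
the matrix is diagonal; its diagonal is (-1, 1, 1)
for a triangular matrix the eigenvalues are the diagonal entries, with algebraic multiplicity their repetition count


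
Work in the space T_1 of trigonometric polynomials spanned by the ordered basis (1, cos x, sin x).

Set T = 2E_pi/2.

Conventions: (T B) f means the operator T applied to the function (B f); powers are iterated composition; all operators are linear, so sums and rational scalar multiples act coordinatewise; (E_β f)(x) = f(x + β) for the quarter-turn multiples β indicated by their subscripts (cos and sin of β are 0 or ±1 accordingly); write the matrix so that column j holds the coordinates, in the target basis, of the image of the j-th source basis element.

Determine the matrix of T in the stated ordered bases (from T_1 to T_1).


image of 1: 2
image of cos x: -2sin x
image of sin x: 2cos x
each image's coordinates form column j of the matrix

the matrix is [[2, 0, 0]; [0, 0, 2]; [0, -2, 0]] (rows listed top to bottom)


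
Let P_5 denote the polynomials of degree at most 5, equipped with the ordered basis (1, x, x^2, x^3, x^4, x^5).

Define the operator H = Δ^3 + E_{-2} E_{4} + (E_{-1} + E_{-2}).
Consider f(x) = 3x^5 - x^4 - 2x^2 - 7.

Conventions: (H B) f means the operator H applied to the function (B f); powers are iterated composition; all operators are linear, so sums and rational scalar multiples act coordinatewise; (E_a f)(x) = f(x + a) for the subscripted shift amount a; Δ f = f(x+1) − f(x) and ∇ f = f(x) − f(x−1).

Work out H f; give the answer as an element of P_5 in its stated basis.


g(x) = 9x^5 - 18x^4 + 274x^3 + 90x^2 + 1019x + 339

Δ f = 15x^4 + 26x^3 + 24x^2 + 7x
Δ Δ f = 60x^3 + 168x^2 + 186x + 72
Δ Δ Δ f = 180x^2 + 516x + 414
E_{4} f = 3x^5 + 59x^4 + 464x^3 + 1822x^2 + 3568x + 2777
E_{-2} E_{4} f = 3x^5 + 29x^4 + 112x^3 + 214x^2 + 200x + 65
E_{-1} f = 3x^5 - 16x^4 + 34x^3 - 38x^2 + 23x - 13
E_{-2} f = 3x^5 - 31x^4 + 128x^3 - 266x^2 + 280x - 127
(E_{-1} + E_{-2}) f = 6x^5 - 47x^4 + 162x^3 - 304x^2 + 303x - 140
(Δ^3 + E_{-2} E_{4} + (E_{-1} + E_{-2})) f = 9x^5 - 18x^4 + 274x^3 + 90x^2 + 1019x + 339


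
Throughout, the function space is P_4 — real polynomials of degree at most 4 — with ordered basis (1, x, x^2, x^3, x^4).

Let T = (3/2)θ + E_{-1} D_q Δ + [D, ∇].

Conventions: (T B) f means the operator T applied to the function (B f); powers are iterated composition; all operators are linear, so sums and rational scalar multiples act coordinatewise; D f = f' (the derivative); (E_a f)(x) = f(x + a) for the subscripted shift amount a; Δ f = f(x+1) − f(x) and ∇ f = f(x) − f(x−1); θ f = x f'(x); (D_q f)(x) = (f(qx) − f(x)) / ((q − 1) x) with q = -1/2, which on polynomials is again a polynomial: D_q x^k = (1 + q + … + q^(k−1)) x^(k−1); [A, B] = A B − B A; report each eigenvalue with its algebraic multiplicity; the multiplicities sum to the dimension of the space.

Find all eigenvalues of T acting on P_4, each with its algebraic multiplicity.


image of 1: 0
image of x: (3/2)x
image of x^2: 3x^2 + 2
image of x^3: (9/2)x^3 + (3/2)x + 3/2
image of x^4: 6x^4 + 3x^2 - 3x + 4
the matrix is upper triangular; its diagonal is (0, 3/2, 3, 9/2, 6)
for a triangular matrix the eigenvalues are the diagonal entries, with algebraic multiplicity their repetition count

λ = 0 (multiplicity 1), λ = 3/2 (multiplicity 1), λ = 3 (multiplicity 1), λ = 9/2 (multiplicity 1), λ = 6 (multiplicity 1)


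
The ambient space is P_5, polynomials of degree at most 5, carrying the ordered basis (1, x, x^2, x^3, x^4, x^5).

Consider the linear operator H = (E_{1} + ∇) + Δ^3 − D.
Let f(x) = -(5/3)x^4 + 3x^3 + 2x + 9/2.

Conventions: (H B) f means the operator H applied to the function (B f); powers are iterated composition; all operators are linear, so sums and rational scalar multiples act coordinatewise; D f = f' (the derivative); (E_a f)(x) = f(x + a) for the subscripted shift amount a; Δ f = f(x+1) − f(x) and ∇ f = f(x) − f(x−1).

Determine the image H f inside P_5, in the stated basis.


the result is g(x) = -(5/3)x^4 - (11/3)x^3 + 9x^2 - (154/3)x - 59/2

E_{1} f = -(5/3)x^4 - (11/3)x^3 - x^2 + (13/3)x + 47/6
∇ f = -(20/3)x^3 + 19x^2 - (47/3)x + 20/3
(E_{1} + ∇) f = -(5/3)x^4 - (31/3)x^3 + 18x^2 - (34/3)x + 29/2
Δ f = -(20/3)x^3 - x^2 + (7/3)x + 10/3
Δ Δ f = -20x^2 - 22x - 16/3
Δ Δ Δ f = -40x - 42
D f = -(20/3)x^3 + 9x^2 + 2
(-D) f = (20/3)x^3 - 9x^2 - 2
((E_{1} + ∇) + Δ^3 − D) f = -(5/3)x^4 - (11/3)x^3 + 9x^2 - (154/3)x - 59/2


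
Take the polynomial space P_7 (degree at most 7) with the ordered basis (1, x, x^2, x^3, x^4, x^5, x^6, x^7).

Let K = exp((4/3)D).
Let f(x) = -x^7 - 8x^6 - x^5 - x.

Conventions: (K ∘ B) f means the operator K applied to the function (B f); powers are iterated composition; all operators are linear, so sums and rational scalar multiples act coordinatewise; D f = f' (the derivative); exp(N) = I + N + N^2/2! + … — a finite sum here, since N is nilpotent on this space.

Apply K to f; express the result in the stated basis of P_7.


order-1 term: -(28/3)x^6 - 64x^5 - (20/3)x^4 - 4/3
order-2 term: -(112/3)x^5 - (640/3)x^4 - (160/9)x^3
order-3 term: -(2240/27)x^4 - (10240/27)x^3 - (640/27)x^2
order-4 term: -(8960/81)x^3 - (10240/27)x^2 - (1280/81)x
order-5 term: -(7168/81)x^2 - (16384/81)x - 1024/243
order-6 term: -(28672/729)x - 32768/729
order-7 term: -16384/2187
the series for exp((4/3)D) f terminates at order 7
exp((4/3)D) f = -x^7 - (52/3)x^6 - (307/3)x^5 - (8180/27)x^4 - (41120/81)x^3 - (39808/81)x^2 - (188377/729)x - 126820/2187

the image equals g(x) = -x^7 - (52/3)x^6 - (307/3)x^5 - (8180/27)x^4 - (41120/81)x^3 - (39808/81)x^2 - (188377/729)x - 126820/2187


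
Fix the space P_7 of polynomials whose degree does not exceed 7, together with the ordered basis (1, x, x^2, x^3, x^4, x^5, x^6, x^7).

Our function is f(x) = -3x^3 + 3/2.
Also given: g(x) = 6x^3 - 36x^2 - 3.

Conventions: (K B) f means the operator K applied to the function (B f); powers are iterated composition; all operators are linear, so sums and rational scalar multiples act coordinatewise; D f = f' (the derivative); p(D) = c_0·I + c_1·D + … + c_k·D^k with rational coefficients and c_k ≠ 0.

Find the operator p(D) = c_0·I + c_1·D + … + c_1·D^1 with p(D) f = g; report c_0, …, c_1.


p(D) = -2·I + 4·D, i.e. c_0 = -2, c_1 = 4

D^0 f = -3x^3 + 3/2
D^1 f = -9x^2
matching coefficients of g against c_0 f + c_1 Df + … from the top degree down determines the c_i
solution: c_0 = -2, c_1 = 4


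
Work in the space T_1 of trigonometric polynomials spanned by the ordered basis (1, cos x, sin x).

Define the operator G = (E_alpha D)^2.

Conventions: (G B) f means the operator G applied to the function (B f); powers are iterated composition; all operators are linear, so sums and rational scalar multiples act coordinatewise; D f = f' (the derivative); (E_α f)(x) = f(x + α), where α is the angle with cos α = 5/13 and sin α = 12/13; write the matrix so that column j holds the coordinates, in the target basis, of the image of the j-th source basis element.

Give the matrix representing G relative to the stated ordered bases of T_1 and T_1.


image of 1: 0
image of cos x: (119/169)cos x + (120/169)sin x
image of sin x: -(120/169)cos x + (119/169)sin x
each image's coordinates form column j of the matrix

the matrix is [[0, 0, 0]; [0, 119/169, -120/169]; [0, 120/169, 119/169]] (rows listed top to bottom)


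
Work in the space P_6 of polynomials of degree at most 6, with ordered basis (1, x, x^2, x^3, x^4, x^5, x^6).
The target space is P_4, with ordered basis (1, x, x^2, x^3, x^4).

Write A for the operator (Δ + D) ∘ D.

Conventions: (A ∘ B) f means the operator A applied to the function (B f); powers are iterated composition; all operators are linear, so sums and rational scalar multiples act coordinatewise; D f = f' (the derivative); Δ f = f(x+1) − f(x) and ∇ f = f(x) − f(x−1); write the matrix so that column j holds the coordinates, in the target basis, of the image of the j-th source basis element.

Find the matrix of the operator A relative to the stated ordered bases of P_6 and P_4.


the matrix is [[0, 0, 4, 3, 4, 5, 6]; [0, 0, 0, 12, 12, 20, 30]; [0, 0, 0, 0, 24, 30, 60]; [0, 0, 0, 0, 0, 40, 60]; [0, 0, 0, 0, 0, 0, 60]] (rows listed top to bottom)

image of 1: 0
image of x: 0
image of x^2: 4
image of x^3: 12x + 3
image of x^4: 24x^2 + 12x + 4
image of x^5: 40x^3 + 30x^2 + 20x + 5
image of x^6: 60x^4 + 60x^3 + 60x^2 + 30x + 6
each image's coordinates form column j of the matrix


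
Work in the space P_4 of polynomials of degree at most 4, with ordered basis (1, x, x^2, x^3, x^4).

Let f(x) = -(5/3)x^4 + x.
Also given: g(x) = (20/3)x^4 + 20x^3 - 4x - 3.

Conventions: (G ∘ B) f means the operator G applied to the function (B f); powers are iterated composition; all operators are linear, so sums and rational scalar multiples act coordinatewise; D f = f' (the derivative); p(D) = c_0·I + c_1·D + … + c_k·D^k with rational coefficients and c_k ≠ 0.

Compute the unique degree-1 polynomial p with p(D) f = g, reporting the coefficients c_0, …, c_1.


D^0 f = -(5/3)x^4 + x
D^1 f = -(20/3)x^3 + 1
matching coefficients of g against c_0 f + c_1 Df + … from the top degree down determines the c_i
solution: c_0 = -4, c_1 = -3

p(D) = -4·I − 3·D, i.e. c_0 = -4, c_1 = -3


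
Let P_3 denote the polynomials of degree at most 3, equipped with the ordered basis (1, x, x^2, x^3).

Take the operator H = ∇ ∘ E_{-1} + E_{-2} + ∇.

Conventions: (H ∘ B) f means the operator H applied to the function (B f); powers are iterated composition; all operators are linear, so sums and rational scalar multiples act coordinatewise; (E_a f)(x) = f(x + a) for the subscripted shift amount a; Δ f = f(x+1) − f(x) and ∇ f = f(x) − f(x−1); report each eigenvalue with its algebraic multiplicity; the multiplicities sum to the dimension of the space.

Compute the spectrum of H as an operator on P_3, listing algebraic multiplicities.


λ = 1 (multiplicity 4)

image of 1: 1
image of x: x
image of x^2: x^2
image of x^3: x^3
the matrix is upper triangular; its diagonal is (1, 1, 1, 1)
for a triangular matrix the eigenvalues are the diagonal entries, with algebraic multiplicity their repetition count


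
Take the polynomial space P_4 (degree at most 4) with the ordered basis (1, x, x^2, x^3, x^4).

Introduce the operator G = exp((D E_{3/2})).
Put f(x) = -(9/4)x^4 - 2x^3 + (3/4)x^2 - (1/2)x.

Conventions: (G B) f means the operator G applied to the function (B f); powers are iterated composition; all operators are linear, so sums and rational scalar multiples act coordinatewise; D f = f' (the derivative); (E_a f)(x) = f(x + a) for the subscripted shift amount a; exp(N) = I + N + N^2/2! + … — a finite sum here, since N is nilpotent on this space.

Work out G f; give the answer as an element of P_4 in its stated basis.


the image equals g(x) = -(9/4)x^4 - 11x^3 - (237/4)x^2 - (695/4)x - 1805/8

order-1 term: -9x^3 - (93/2)x^2 - (309/4)x - 337/8
order-2 term: -(27/2)x^2 - 87x - 555/4
order-3 term: -9x - 85/2
order-4 term: -9/4
the series for exp((D E_{3/2})) f terminates at order 4
exp((D E_{3/2})) f = -(9/4)x^4 - 11x^3 - (237/4)x^2 - (695/4)x - 1805/8


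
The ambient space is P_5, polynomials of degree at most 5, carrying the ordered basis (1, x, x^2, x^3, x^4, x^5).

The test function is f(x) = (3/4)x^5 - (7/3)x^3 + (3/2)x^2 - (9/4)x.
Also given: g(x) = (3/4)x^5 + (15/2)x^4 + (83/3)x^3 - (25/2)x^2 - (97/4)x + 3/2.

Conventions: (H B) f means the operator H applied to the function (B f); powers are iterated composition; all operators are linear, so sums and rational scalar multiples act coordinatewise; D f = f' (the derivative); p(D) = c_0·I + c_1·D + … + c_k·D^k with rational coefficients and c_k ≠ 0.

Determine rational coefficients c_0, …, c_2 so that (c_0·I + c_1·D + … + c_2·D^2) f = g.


D^0 f = (3/4)x^5 - (7/3)x^3 + (3/2)x^2 - (9/4)x
D^1 f = (15/4)x^4 - 7x^2 + 3x - 9/4
D^2 f = 15x^3 - 14x + 3
matching coefficients of g against c_0 f + c_1 Df + … from the top degree down determines the c_i
solution: c_0 = 1, c_1 = 2, c_2 = 2

c_0 = 1, c_1 = 2, c_2 = 2


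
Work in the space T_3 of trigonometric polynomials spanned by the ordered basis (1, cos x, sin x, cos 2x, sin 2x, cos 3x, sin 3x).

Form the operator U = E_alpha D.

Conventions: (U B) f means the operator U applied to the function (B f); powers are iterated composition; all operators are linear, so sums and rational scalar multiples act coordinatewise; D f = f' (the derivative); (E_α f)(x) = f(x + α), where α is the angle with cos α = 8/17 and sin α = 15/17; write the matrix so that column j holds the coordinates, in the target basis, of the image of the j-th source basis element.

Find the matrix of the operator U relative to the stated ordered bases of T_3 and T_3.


the matrix is [[0, 0, 0, 0, 0, 0, 0]; [0, -15/17, 8/17, 0, 0, 0, 0]; [0, -8/17, -15/17, 0, 0, 0, 0]; [0, 0, 0, -480/289, -322/289, 0, 0]; [0, 0, 0, 322/289, -480/289, 0, 0]; [0, 0, 0, 0, 0, 1485/4913, -14664/4913]; [0, 0, 0, 0, 0, 14664/4913, 1485/4913]] (rows listed top to bottom)

image of 1: 0
image of cos x: -(15/17)cos x - (8/17)sin x
image of sin x: (8/17)cos x - (15/17)sin x
image of cos 2x: -(480/289)cos 2x + (322/289)sin 2x
image of sin 2x: -(322/289)cos 2x - (480/289)sin 2x
image of cos 3x: (1485/4913)cos 3x + (14664/4913)sin 3x
image of sin 3x: -(14664/4913)cos 3x + (1485/4913)sin 3x
each image's coordinates form column j of the matrix


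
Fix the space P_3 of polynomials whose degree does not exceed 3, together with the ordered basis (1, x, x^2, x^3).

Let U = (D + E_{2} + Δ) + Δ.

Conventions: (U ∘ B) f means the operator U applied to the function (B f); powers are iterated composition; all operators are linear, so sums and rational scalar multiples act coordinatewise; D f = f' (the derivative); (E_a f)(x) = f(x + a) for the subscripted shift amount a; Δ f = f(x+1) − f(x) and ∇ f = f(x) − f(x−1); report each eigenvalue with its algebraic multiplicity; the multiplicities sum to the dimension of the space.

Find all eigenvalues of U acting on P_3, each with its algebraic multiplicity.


image of 1: 1
image of x: x + 5
image of x^2: x^2 + 10x + 6
image of x^3: x^3 + 15x^2 + 18x + 10
the matrix is upper triangular; its diagonal is (1, 1, 1, 1)
for a triangular matrix the eigenvalues are the diagonal entries, with algebraic multiplicity their repetition count

λ = 1 (multiplicity 4)


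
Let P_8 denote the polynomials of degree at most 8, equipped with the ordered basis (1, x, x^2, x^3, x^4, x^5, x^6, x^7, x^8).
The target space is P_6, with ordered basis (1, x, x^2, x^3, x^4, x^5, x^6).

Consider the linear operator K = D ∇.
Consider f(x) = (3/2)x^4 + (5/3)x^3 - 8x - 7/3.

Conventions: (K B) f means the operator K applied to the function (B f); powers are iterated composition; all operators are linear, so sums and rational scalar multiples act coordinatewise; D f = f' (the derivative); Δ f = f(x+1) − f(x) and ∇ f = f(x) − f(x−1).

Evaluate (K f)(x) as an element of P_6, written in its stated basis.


the result is g(x) = 18x^2 - 8x + 1

∇ f = 6x^3 - 4x^2 + x - 47/6
D ∇ f = 18x^2 - 8x + 1


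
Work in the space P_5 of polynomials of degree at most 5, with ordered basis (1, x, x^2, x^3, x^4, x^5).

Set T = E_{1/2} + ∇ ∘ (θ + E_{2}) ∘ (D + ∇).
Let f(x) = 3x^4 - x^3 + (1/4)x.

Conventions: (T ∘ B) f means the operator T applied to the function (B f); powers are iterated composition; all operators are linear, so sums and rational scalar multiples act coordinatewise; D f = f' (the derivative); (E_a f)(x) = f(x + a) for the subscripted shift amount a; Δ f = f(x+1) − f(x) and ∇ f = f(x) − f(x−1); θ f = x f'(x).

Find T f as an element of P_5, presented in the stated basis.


the result is g(x) = 3x^4 + 5x^3 + 291x^2 - 143x + 3939/16

E_{1/2} f = 3x^4 + 5x^3 + 3x^2 + x + 3/16
D f = 12x^3 - 3x^2 + 1/4
∇ f = 12x^3 - 21x^2 + 15x - 15/4
(D + ∇) f = 24x^3 - 24x^2 + 15x - 7/2
θ (D + ∇) f = 72x^3 - 48x^2 + 15x
E_{2} (D + ∇) f = 24x^3 + 120x^2 + 207x + 245/2
(θ + E_{2}) (D + ∇) f = 96x^3 + 72x^2 + 222x + 245/2
∇ (θ + E_{2}) (D + ∇) f = 288x^2 - 144x + 246
(E_{1/2} + ∇ ∘ (θ + E_{2}) ∘ (D + ∇)) f = 3x^4 + 5x^3 + 291x^2 - 143x + 3939/16


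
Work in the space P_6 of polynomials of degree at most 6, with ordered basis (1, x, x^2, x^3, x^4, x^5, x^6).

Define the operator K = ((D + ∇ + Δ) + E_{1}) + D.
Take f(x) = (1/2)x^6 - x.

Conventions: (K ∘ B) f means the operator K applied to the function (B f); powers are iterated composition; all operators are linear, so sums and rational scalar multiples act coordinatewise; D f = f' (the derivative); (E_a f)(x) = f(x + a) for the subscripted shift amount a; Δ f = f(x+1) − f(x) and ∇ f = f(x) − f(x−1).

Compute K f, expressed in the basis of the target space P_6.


the image equals g(x) = (1/2)x^6 + 15x^5 + (15/2)x^4 + 30x^3 + (15/2)x^2 + 8x - 9/2

D f = 3x^5 - 1
∇ f = 3x^5 - (15/2)x^4 + 10x^3 - (15/2)x^2 + 3x - 3/2
Δ f = 3x^5 + (15/2)x^4 + 10x^3 + (15/2)x^2 + 3x - 1/2
(D + ∇ + Δ) f = 9x^5 + 20x^3 + 6x - 3
E_{1} f = (1/2)x^6 + 3x^5 + (15/2)x^4 + 10x^3 + (15/2)x^2 + 2x - 1/2
((D + ∇ + Δ) + E_{1}) f = (1/2)x^6 + 12x^5 + (15/2)x^4 + 30x^3 + (15/2)x^2 + 8x - 7/2
D f = 3x^5 - 1
(((D + ∇ + Δ) + E_{1}) + D) f = (1/2)x^6 + 15x^5 + (15/2)x^4 + 30x^3 + (15/2)x^2 + 8x - 9/2


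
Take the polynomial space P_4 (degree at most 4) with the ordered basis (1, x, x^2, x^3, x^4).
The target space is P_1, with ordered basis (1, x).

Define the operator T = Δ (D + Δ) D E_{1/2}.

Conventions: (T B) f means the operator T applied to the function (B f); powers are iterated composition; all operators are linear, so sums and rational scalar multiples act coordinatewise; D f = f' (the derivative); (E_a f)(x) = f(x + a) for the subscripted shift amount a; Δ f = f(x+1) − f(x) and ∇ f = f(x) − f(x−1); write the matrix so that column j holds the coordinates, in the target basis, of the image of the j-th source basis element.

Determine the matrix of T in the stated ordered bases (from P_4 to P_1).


image of 1: 0
image of x: 0
image of x^2: 0
image of x^3: 12
image of x^4: 48x + 60
each image's coordinates form column j of the matrix

the matrix is [[0, 0, 0, 12, 60]; [0, 0, 0, 0, 48]] (rows listed top to bottom)


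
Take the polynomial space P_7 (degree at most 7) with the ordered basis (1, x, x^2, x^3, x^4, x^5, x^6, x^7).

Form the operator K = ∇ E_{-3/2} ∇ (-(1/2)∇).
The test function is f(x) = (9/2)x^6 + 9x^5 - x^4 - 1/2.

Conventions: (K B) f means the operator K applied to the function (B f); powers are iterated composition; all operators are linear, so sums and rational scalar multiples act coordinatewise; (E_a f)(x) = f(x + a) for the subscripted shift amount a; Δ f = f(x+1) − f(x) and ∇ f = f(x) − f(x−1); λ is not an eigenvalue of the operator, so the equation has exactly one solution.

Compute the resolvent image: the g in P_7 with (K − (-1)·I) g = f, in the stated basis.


the image equals g(x) = (9/2)x^6 + 9x^5 - x^4 + 270x^3 - 2160x^2 + (11721/2)x - 9109/2

write g with unknown coordinates in the stated basis and equate coefficients in (K − (-1)·I) g = f
solving from the highest basis element down gives g = (9/2)x^6 + 9x^5 - x^4 + 270x^3 - 2160x^2 + (11721/2)x - 9109/2
check: K g = -270x^3 + 2160x^2 - (11721/2)x + 4554
so K g − (-1)·g = (9/2)x^6 + 9x^5 - x^4 - 1/2 = f ✓


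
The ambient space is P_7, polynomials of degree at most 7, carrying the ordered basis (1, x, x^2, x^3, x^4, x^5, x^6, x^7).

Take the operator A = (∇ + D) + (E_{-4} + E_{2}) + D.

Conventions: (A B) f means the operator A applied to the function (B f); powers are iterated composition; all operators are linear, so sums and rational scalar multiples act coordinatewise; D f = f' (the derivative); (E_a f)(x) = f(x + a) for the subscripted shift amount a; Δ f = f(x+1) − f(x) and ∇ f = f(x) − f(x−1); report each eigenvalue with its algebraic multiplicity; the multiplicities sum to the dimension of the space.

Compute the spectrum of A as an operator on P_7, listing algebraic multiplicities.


λ = 2 (multiplicity 8)

image of 1: 2
image of x: 2x + 1
image of x^2: 2x^2 + 2x + 19
image of x^3: 2x^3 + 3x^2 + 57x - 55
image of x^4: 2x^4 + 4x^3 + 114x^2 - 220x + 271
image of x^5: 2x^5 + 5x^4 + 190x^3 - 550x^2 + 1355x - 991
image of x^6: 2x^6 + 6x^5 + 285x^4 - 1100x^3 + 4065x^2 - 5946x + 4159
image of x^7: 2x^7 + 7x^6 + 399x^5 - 1925x^4 + 9485x^3 - 20811x^2 + 29113x - 16255
the matrix is upper triangular; its diagonal is (2, 2, 2, 2, 2, 2, 2, 2)
for a triangular matrix the eigenvalues are the diagonal entries, with algebraic multiplicity their repetition count


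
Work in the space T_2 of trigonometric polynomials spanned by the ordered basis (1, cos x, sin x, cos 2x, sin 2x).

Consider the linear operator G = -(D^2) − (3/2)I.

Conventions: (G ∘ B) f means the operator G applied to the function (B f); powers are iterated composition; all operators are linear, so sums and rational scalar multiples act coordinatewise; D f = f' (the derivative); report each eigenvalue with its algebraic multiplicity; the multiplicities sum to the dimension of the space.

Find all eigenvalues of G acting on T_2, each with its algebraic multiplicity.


λ = -3/2 (multiplicity 1), λ = -1/2 (multiplicity 2), λ = 5/2 (multiplicity 2)

image of 1: -3/2
image of cos x: -(1/2)cos x
image of sin x: -(1/2)sin x
image of cos 2x: (5/2)cos 2x
image of sin 2x: (5/2)sin 2x
the matrix is diagonal; its diagonal is (-3/2, -1/2, -1/2, 5/2, 5/2)
for a triangular matrix the eigenvalues are the diagonal entries, with algebraic multiplicity their repetition count


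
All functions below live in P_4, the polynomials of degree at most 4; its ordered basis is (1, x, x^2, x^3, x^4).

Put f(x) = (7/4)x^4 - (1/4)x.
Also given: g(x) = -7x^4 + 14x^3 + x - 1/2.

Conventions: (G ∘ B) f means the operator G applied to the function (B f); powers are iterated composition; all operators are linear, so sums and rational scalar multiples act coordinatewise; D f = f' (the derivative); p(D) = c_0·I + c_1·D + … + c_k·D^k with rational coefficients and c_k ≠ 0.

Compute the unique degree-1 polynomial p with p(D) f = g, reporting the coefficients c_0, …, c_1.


p(D) = -4·I + 2·D, i.e. c_0 = -4, c_1 = 2

D^0 f = (7/4)x^4 - (1/4)x
D^1 f = 7x^3 - 1/4
matching coefficients of g against c_0 f + c_1 Df + … from the top degree down determines the c_i
solution: c_0 = -4, c_1 = 2


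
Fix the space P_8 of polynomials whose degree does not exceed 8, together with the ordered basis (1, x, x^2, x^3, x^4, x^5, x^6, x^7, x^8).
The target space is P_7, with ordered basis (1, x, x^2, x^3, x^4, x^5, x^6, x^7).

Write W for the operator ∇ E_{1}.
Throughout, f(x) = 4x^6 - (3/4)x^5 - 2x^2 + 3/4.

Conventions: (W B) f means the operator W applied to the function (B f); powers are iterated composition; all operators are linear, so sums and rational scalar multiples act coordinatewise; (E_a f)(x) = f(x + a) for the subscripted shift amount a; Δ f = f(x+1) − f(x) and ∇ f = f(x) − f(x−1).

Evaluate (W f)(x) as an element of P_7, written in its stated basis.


g(x) = 24x^5 + (225/4)x^4 + (145/2)x^3 + (105/2)x^2 + (65/4)x + 5/4

E_{1} f = 4x^6 + (93/4)x^5 + (225/4)x^4 + (145/2)x^3 + (101/2)x^2 + (65/4)x + 2
∇ E_{1} f = 24x^5 + (225/4)x^4 + (145/2)x^3 + (105/2)x^2 + (65/4)x + 5/4


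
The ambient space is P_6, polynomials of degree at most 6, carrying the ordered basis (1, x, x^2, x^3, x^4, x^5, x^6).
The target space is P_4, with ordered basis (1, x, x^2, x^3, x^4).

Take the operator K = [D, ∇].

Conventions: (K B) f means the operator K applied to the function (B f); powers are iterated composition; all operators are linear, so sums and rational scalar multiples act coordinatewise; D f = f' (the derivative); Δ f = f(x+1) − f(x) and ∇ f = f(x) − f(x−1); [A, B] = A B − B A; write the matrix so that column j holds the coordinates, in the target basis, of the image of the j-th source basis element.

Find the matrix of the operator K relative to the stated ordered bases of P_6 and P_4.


the matrix is [[0, 0, 0, 0, 0, 0, 0]; [0, 0, 0, 0, 0, 0, 0]; [0, 0, 0, 0, 0, 0, 0]; [0, 0, 0, 0, 0, 0, 0]; [0, 0, 0, 0, 0, 0, 0]] (rows listed top to bottom)

image of 1: 0
image of x: 0
image of x^2: 0
image of x^3: 0
image of x^4: 0
image of x^5: 0
image of x^6: 0
each image's coordinates form column j of the matrix


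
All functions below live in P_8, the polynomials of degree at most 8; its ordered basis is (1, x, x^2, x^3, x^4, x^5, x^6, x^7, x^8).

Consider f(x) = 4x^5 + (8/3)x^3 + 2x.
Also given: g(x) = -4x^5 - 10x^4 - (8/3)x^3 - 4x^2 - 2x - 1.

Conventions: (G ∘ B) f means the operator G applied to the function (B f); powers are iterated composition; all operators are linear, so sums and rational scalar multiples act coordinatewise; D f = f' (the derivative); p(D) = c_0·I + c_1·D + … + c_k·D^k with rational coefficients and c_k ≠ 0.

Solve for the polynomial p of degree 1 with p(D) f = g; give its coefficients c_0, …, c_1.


D^0 f = 4x^5 + (8/3)x^3 + 2x
D^1 f = 20x^4 + 8x^2 + 2
matching coefficients of g against c_0 f + c_1 Df + … from the top degree down determines the c_i
solution: c_0 = -1, c_1 = -1/2

p(D) = -I − (1/2)·D, i.e. c_0 = -1, c_1 = -1/2


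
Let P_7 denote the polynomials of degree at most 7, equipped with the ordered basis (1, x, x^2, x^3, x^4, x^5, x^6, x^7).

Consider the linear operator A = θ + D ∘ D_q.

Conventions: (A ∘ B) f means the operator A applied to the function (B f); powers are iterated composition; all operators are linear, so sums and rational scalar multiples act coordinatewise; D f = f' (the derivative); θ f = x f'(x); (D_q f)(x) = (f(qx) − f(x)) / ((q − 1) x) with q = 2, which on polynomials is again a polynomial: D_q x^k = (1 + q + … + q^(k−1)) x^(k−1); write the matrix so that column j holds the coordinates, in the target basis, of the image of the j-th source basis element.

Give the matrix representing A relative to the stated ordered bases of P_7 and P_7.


image of 1: 0
image of x: x
image of x^2: 2x^2 + 3
image of x^3: 3x^3 + 14x
image of x^4: 4x^4 + 45x^2
image of x^5: 5x^5 + 124x^3
image of x^6: 6x^6 + 315x^4
image of x^7: 7x^7 + 762x^5
each image's coordinates form column j of the matrix

the matrix is [[0, 0, 3, 0, 0, 0, 0, 0]; [0, 1, 0, 14, 0, 0, 0, 0]; [0, 0, 2, 0, 45, 0, 0, 0]; [0, 0, 0, 3, 0, 124, 0, 0]; [0, 0, 0, 0, 4, 0, 315, 0]; [0, 0, 0, 0, 0, 5, 0, 762]; [0, 0, 0, 0, 0, 0, 6, 0]; [0, 0, 0, 0, 0, 0, 0, 7]] (rows listed top to bottom)


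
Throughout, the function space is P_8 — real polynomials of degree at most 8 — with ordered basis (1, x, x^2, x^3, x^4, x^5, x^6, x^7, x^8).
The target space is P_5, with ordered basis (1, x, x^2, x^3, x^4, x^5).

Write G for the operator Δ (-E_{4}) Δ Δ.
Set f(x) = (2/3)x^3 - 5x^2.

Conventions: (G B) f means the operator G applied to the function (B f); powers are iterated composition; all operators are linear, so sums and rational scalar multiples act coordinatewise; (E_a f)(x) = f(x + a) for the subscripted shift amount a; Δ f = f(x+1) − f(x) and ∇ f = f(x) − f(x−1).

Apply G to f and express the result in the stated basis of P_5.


Δ f = 2x^2 - 8x - 13/3
Δ Δ f = 4x - 6
E_{4} Δ Δ f = 4x + 10
(-E_{4}) Δ Δ f = -4x - 10
Δ (-E_{4}) Δ Δ f = -4

the image equals g(x) = -4


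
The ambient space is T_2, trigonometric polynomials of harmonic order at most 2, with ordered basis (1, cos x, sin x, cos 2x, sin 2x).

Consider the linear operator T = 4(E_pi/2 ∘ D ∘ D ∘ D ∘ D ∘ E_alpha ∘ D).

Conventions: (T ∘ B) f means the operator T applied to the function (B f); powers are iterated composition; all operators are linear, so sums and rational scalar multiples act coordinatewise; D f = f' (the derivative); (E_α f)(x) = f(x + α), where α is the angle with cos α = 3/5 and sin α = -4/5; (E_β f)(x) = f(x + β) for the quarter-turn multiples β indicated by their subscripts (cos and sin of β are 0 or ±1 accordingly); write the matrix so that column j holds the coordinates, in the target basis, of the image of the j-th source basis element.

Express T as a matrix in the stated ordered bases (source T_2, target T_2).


image of 1: 0
image of cos x: -(12/5)cos x - (16/5)sin x
image of sin x: (16/5)cos x - (12/5)sin x
image of cos 2x: -(3072/25)cos 2x - (896/25)sin 2x
image of sin 2x: (896/25)cos 2x - (3072/25)sin 2x
each image's coordinates form column j of the matrix

the matrix is [[0, 0, 0, 0, 0]; [0, -12/5, 16/5, 0, 0]; [0, -16/5, -12/5, 0, 0]; [0, 0, 0, -3072/25, 896/25]; [0, 0, 0, -896/25, -3072/25]] (rows listed top to bottom)


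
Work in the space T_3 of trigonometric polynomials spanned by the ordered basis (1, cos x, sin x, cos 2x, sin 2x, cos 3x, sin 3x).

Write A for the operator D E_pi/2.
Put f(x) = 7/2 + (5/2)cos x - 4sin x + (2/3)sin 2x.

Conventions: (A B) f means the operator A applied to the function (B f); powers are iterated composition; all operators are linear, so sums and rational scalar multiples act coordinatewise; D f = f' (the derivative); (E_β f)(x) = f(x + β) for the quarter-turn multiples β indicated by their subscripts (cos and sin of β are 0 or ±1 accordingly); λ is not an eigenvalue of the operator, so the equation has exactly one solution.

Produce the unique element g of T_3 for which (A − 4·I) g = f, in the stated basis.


write g with unknown coordinates in the stated basis and equate coefficients in (A − 4·I) g = f
solving from the highest basis element down gives g = -7/8 - (1/2)cos x + (4/5)sin x + (1/15)cos 2x - (2/15)sin 2x
check: A g = (1/2)cos x - (4/5)sin x + (4/15)cos 2x + (2/15)sin 2x
so A g − 4·g = 7/2 + (5/2)cos x - 4sin x + (2/3)sin 2x = f ✓

the image equals g(x) = -7/8 - (1/2)cos x + (4/5)sin x + (1/15)cos 2x - (2/15)sin 2x


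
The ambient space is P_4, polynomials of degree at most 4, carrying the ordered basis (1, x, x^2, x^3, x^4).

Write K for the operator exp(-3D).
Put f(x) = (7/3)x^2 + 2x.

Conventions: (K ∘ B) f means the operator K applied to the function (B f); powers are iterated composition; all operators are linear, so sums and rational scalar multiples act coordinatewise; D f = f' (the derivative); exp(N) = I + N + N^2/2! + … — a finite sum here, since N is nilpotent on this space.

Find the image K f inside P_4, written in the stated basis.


order-1 term: -14x - 6
order-2 term: 21
the series for exp(-3D) f terminates at order 2
exp(-3D) f = (7/3)x^2 - 12x + 15

the image equals g(x) = (7/3)x^2 - 12x + 15


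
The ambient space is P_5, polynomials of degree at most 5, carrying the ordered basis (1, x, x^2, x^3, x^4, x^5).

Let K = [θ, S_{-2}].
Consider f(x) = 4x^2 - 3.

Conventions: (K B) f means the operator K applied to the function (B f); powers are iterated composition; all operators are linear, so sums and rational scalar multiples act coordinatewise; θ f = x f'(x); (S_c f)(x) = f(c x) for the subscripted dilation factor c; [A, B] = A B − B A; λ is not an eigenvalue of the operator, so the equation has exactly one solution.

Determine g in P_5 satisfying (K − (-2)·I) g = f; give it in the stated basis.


g(x) = 2x^2 - 3/2

write g with unknown coordinates in the stated basis and equate coefficients in (K − (-2)·I) g = f
solving from the highest basis element down gives g = 2x^2 - 3/2
check: K g = 0
so K g − (-2)·g = 4x^2 - 3 = f ✓
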